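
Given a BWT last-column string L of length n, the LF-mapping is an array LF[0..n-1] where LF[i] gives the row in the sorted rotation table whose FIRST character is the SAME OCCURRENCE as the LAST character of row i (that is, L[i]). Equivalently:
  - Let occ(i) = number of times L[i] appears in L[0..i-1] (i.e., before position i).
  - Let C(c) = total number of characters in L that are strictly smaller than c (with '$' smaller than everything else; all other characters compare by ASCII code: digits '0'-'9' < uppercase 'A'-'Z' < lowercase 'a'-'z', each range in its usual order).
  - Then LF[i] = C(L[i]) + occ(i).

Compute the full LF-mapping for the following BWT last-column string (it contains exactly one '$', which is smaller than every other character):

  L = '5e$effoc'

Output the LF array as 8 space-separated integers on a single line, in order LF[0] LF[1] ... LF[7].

Answer: 1 3 0 4 5 6 7 2

Derivation:
Char counts: '$':1, '5':1, 'c':1, 'e':2, 'f':2, 'o':1
C (first-col start): C('$')=0, C('5')=1, C('c')=2, C('e')=3, C('f')=5, C('o')=7
L[0]='5': occ=0, LF[0]=C('5')+0=1+0=1
L[1]='e': occ=0, LF[1]=C('e')+0=3+0=3
L[2]='$': occ=0, LF[2]=C('$')+0=0+0=0
L[3]='e': occ=1, LF[3]=C('e')+1=3+1=4
L[4]='f': occ=0, LF[4]=C('f')+0=5+0=5
L[5]='f': occ=1, LF[5]=C('f')+1=5+1=6
L[6]='o': occ=0, LF[6]=C('o')+0=7+0=7
L[7]='c': occ=0, LF[7]=C('c')+0=2+0=2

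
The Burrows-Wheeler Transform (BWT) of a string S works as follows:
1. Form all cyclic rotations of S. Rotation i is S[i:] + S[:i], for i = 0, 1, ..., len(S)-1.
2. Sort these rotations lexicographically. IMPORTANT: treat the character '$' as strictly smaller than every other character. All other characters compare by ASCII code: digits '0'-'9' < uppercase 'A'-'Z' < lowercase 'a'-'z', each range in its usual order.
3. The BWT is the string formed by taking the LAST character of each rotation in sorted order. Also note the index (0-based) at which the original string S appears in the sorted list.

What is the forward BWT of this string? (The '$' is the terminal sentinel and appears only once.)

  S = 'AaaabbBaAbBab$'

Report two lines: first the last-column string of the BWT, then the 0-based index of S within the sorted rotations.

All 14 rotations (rotation i = S[i:]+S[:i]):
  rot[0] = AaaabbBaAbBab$
  rot[1] = aaabbBaAbBab$A
  rot[2] = aabbBaAbBab$Aa
  rot[3] = abbBaAbBab$Aaa
  rot[4] = bbBaAbBab$Aaaa
  rot[5] = bBaAbBab$Aaaab
  rot[6] = BaAbBab$Aaaabb
  rot[7] = aAbBab$AaaabbB
  rot[8] = AbBab$AaaabbBa
  rot[9] = bBab$AaaabbBaA
  rot[10] = Bab$AaaabbBaAb
  rot[11] = ab$AaaabbBaAbB
  rot[12] = b$AaaabbBaAbBa
  rot[13] = $AaaabbBaAbBab
Sorted (with $ < everything):
  sorted[0] = $AaaabbBaAbBab  (last char: 'b')
  sorted[1] = AaaabbBaAbBab$  (last char: '$')
  sorted[2] = AbBab$AaaabbBa  (last char: 'a')
  sorted[3] = BaAbBab$Aaaabb  (last char: 'b')
  sorted[4] = Bab$AaaabbBaAb  (last char: 'b')
  sorted[5] = aAbBab$AaaabbB  (last char: 'B')
  sorted[6] = aaabbBaAbBab$A  (last char: 'A')
  sorted[7] = aabbBaAbBab$Aa  (last char: 'a')
  sorted[8] = ab$AaaabbBaAbB  (last char: 'B')
  sorted[9] = abbBaAbBab$Aaa  (last char: 'a')
  sorted[10] = b$AaaabbBaAbBa  (last char: 'a')
  sorted[11] = bBaAbBab$Aaaab  (last char: 'b')
  sorted[12] = bBab$AaaabbBaA  (last char: 'A')
  sorted[13] = bbBaAbBab$Aaaa  (last char: 'a')
Last column: b$abbBAaBaabAa
Original string S is at sorted index 1

Answer: b$abbBAaBaabAa
1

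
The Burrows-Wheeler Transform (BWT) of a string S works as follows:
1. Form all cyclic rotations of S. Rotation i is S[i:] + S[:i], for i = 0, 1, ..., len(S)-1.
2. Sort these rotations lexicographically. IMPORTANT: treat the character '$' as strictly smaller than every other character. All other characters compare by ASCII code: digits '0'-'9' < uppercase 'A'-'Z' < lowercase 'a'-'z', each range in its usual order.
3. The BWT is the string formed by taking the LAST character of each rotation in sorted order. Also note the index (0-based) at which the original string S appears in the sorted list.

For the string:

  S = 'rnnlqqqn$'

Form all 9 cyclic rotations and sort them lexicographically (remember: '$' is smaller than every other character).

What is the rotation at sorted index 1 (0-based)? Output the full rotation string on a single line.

All 9 rotations (rotation i = S[i:]+S[:i]):
  rot[0] = rnnlqqqn$
  rot[1] = nnlqqqn$r
  rot[2] = nlqqqn$rn
  rot[3] = lqqqn$rnn
  rot[4] = qqqn$rnnl
  rot[5] = qqn$rnnlq
  rot[6] = qn$rnnlqq
  rot[7] = n$rnnlqqq
  rot[8] = $rnnlqqqn
Sorted (with $ < everything):
  sorted[0] = $rnnlqqqn
  sorted[1] = lqqqn$rnn
  sorted[2] = n$rnnlqqq
  sorted[3] = nlqqqn$rn
  sorted[4] = nnlqqqn$r
  sorted[5] = qn$rnnlqq
  sorted[6] = qqn$rnnlq
  sorted[7] = qqqn$rnnl
  sorted[8] = rnnlqqqn$
sorted[1] = lqqqn$rnn

Answer: lqqqn$rnn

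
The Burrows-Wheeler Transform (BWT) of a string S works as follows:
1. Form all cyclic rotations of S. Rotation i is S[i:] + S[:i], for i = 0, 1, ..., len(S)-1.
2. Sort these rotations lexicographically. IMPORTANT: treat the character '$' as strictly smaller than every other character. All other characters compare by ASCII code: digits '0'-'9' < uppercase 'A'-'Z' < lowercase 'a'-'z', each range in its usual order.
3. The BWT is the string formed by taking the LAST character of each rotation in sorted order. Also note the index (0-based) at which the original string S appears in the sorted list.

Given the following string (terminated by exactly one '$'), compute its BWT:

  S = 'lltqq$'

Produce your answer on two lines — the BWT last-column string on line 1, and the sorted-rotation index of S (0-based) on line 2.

Answer: q$lqtl
1

Derivation:
All 6 rotations (rotation i = S[i:]+S[:i]):
  rot[0] = lltqq$
  rot[1] = ltqq$l
  rot[2] = tqq$ll
  rot[3] = qq$llt
  rot[4] = q$lltq
  rot[5] = $lltqq
Sorted (with $ < everything):
  sorted[0] = $lltqq  (last char: 'q')
  sorted[1] = lltqq$  (last char: '$')
  sorted[2] = ltqq$l  (last char: 'l')
  sorted[3] = q$lltq  (last char: 'q')
  sorted[4] = qq$llt  (last char: 't')
  sorted[5] = tqq$ll  (last char: 'l')
Last column: q$lqtl
Original string S is at sorted index 1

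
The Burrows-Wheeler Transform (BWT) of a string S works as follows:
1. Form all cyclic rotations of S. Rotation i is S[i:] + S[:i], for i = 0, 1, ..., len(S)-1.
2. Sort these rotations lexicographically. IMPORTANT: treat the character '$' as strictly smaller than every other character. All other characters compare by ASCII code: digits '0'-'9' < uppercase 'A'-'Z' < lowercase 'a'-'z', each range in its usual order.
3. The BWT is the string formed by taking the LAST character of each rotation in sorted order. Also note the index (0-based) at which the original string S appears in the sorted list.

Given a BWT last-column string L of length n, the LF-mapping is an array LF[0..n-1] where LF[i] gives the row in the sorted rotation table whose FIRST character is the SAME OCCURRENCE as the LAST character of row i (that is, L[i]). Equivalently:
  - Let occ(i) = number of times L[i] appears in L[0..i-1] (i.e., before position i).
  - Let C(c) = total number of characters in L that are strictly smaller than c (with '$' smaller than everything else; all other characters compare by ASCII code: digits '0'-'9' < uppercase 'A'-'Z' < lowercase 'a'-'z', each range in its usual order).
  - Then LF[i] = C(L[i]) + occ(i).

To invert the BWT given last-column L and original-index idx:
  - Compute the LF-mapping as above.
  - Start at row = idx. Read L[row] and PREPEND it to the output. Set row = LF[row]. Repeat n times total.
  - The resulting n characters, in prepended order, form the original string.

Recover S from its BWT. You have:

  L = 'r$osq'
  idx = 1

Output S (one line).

Answer: oqsr$

Derivation:
LF mapping: 3 0 1 4 2
Walk LF starting at row 1, prepending L[row]:
  step 1: row=1, L[1]='$', prepend. Next row=LF[1]=0
  step 2: row=0, L[0]='r', prepend. Next row=LF[0]=3
  step 3: row=3, L[3]='s', prepend. Next row=LF[3]=4
  step 4: row=4, L[4]='q', prepend. Next row=LF[4]=2
  step 5: row=2, L[2]='o', prepend. Next row=LF[2]=1
Reversed output: oqsr$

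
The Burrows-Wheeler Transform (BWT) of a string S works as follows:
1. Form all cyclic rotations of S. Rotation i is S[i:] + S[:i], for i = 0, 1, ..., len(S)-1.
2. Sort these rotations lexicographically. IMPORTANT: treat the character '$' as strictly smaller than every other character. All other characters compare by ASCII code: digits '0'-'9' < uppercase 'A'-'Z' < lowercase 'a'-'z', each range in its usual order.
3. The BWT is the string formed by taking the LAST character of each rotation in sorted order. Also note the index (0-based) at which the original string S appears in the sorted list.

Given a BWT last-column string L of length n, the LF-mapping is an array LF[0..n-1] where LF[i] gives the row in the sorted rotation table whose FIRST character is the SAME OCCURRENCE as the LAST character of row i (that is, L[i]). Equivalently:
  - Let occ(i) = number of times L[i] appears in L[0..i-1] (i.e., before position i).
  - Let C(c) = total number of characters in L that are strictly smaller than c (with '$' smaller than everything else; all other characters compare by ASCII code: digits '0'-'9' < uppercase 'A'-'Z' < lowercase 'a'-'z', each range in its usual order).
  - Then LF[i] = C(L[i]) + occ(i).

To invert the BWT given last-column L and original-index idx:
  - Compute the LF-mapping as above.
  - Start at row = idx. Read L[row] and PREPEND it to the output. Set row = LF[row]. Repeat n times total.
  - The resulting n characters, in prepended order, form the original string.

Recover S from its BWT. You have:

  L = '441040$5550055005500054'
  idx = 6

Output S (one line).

LF mapping: 11 12 10 1 13 2 0 15 16 17 3 4 18 19 5 6 20 21 7 8 9 22 14
Walk LF starting at row 6, prepending L[row]:
  step 1: row=6, L[6]='$', prepend. Next row=LF[6]=0
  step 2: row=0, L[0]='4', prepend. Next row=LF[0]=11
  step 3: row=11, L[11]='0', prepend. Next row=LF[11]=4
  step 4: row=4, L[4]='4', prepend. Next row=LF[4]=13
  step 5: row=13, L[13]='5', prepend. Next row=LF[13]=19
  step 6: row=19, L[19]='0', prepend. Next row=LF[19]=8
  step 7: row=8, L[8]='5', prepend. Next row=LF[8]=16
  step 8: row=16, L[16]='5', prepend. Next row=LF[16]=20
  step 9: row=20, L[20]='0', prepend. Next row=LF[20]=9
  step 10: row=9, L[9]='5', prepend. Next row=LF[9]=17
  step 11: row=17, L[17]='5', prepend. Next row=LF[17]=21
  step 12: row=21, L[21]='5', prepend. Next row=LF[21]=22
  step 13: row=22, L[22]='4', prepend. Next row=LF[22]=14
  step 14: row=14, L[14]='0', prepend. Next row=LF[14]=5
  step 15: row=5, L[5]='0', prepend. Next row=LF[5]=2
  step 16: row=2, L[2]='1', prepend. Next row=LF[2]=10
  step 17: row=10, L[10]='0', prepend. Next row=LF[10]=3
  step 18: row=3, L[3]='0', prepend. Next row=LF[3]=1
  step 19: row=1, L[1]='4', prepend. Next row=LF[1]=12
  step 20: row=12, L[12]='5', prepend. Next row=LF[12]=18
  step 21: row=18, L[18]='0', prepend. Next row=LF[18]=7
  step 22: row=7, L[7]='5', prepend. Next row=LF[7]=15
  step 23: row=15, L[15]='0', prepend. Next row=LF[15]=6
Reversed output: 0505400100455505505404$

Answer: 0505400100455505505404$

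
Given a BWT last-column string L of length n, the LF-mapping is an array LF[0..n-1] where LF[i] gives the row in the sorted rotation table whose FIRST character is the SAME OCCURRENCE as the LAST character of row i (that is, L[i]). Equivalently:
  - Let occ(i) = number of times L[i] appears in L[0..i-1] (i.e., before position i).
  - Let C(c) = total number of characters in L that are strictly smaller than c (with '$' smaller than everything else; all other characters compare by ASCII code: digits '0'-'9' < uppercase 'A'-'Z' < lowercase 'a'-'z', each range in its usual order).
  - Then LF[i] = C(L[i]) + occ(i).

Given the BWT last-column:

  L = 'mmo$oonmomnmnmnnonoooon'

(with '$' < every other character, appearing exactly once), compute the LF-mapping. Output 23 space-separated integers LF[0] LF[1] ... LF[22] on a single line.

Char counts: '$':1, 'm':6, 'n':7, 'o':9
C (first-col start): C('$')=0, C('m')=1, C('n')=7, C('o')=14
L[0]='m': occ=0, LF[0]=C('m')+0=1+0=1
L[1]='m': occ=1, LF[1]=C('m')+1=1+1=2
L[2]='o': occ=0, LF[2]=C('o')+0=14+0=14
L[3]='$': occ=0, LF[3]=C('$')+0=0+0=0
L[4]='o': occ=1, LF[4]=C('o')+1=14+1=15
L[5]='o': occ=2, LF[5]=C('o')+2=14+2=16
L[6]='n': occ=0, LF[6]=C('n')+0=7+0=7
L[7]='m': occ=2, LF[7]=C('m')+2=1+2=3
L[8]='o': occ=3, LF[8]=C('o')+3=14+3=17
L[9]='m': occ=3, LF[9]=C('m')+3=1+3=4
L[10]='n': occ=1, LF[10]=C('n')+1=7+1=8
L[11]='m': occ=4, LF[11]=C('m')+4=1+4=5
L[12]='n': occ=2, LF[12]=C('n')+2=7+2=9
L[13]='m': occ=5, LF[13]=C('m')+5=1+5=6
L[14]='n': occ=3, LF[14]=C('n')+3=7+3=10
L[15]='n': occ=4, LF[15]=C('n')+4=7+4=11
L[16]='o': occ=4, LF[16]=C('o')+4=14+4=18
L[17]='n': occ=5, LF[17]=C('n')+5=7+5=12
L[18]='o': occ=5, LF[18]=C('o')+5=14+5=19
L[19]='o': occ=6, LF[19]=C('o')+6=14+6=20
L[20]='o': occ=7, LF[20]=C('o')+7=14+7=21
L[21]='o': occ=8, LF[21]=C('o')+8=14+8=22
L[22]='n': occ=6, LF[22]=C('n')+6=7+6=13

Answer: 1 2 14 0 15 16 7 3 17 4 8 5 9 6 10 11 18 12 19 20 21 22 13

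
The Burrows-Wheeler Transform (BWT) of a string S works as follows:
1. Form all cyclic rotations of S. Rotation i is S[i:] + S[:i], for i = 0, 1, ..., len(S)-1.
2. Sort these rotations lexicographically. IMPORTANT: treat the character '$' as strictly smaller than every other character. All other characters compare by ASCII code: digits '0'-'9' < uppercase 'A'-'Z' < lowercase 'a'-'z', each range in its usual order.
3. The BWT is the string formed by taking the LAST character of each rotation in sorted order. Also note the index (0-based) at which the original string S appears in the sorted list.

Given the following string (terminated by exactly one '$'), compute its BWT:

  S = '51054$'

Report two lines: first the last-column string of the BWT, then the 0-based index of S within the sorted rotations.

Answer: 4155$0
4

Derivation:
All 6 rotations (rotation i = S[i:]+S[:i]):
  rot[0] = 51054$
  rot[1] = 1054$5
  rot[2] = 054$51
  rot[3] = 54$510
  rot[4] = 4$5105
  rot[5] = $51054
Sorted (with $ < everything):
  sorted[0] = $51054  (last char: '4')
  sorted[1] = 054$51  (last char: '1')
  sorted[2] = 1054$5  (last char: '5')
  sorted[3] = 4$5105  (last char: '5')
  sorted[4] = 51054$  (last char: '$')
  sorted[5] = 54$510  (last char: '0')
Last column: 4155$0
Original string S is at sorted index 4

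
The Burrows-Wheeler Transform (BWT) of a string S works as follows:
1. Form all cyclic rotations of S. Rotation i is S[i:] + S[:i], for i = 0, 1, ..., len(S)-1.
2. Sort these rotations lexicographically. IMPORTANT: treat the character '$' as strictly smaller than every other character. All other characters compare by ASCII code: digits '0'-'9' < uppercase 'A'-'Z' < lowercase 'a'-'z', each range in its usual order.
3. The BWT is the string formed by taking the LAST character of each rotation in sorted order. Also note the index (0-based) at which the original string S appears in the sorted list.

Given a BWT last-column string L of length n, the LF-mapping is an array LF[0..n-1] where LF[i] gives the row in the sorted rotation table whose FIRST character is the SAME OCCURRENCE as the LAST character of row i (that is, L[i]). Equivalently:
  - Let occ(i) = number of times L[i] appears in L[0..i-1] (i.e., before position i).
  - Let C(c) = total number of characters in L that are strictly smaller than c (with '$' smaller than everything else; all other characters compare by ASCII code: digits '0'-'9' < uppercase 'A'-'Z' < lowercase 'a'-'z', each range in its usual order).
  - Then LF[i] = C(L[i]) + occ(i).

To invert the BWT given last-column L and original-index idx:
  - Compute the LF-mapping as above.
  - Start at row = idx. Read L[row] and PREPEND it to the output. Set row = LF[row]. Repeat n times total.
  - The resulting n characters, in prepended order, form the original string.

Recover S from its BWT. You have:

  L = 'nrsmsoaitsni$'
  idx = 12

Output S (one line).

Answer: transmission$

Derivation:
LF mapping: 5 8 9 4 10 7 1 2 12 11 6 3 0
Walk LF starting at row 12, prepending L[row]:
  step 1: row=12, L[12]='$', prepend. Next row=LF[12]=0
  step 2: row=0, L[0]='n', prepend. Next row=LF[0]=5
  step 3: row=5, L[5]='o', prepend. Next row=LF[5]=7
  step 4: row=7, L[7]='i', prepend. Next row=LF[7]=2
  step 5: row=2, L[2]='s', prepend. Next row=LF[2]=9
  step 6: row=9, L[9]='s', prepend. Next row=LF[9]=11
  step 7: row=11, L[11]='i', prepend. Next row=LF[11]=3
  step 8: row=3, L[3]='m', prepend. Next row=LF[3]=4
  step 9: row=4, L[4]='s', prepend. Next row=LF[4]=10
  step 10: row=10, L[10]='n', prepend. Next row=LF[10]=6
  step 11: row=6, L[6]='a', prepend. Next row=LF[6]=1
  step 12: row=1, L[1]='r', prepend. Next row=LF[1]=8
  step 13: row=8, L[8]='t', prepend. Next row=LF[8]=12
Reversed output: transmission$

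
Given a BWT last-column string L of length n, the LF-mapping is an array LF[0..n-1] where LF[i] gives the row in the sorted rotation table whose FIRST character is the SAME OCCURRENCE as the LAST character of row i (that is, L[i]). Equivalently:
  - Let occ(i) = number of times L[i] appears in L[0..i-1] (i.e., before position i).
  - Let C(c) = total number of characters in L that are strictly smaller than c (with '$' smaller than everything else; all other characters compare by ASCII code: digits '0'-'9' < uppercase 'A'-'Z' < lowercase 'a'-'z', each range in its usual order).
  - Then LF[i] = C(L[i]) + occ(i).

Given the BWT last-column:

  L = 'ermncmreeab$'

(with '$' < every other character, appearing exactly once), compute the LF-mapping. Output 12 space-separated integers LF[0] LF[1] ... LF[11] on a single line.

Char counts: '$':1, 'a':1, 'b':1, 'c':1, 'e':3, 'm':2, 'n':1, 'r':2
C (first-col start): C('$')=0, C('a')=1, C('b')=2, C('c')=3, C('e')=4, C('m')=7, C('n')=9, C('r')=10
L[0]='e': occ=0, LF[0]=C('e')+0=4+0=4
L[1]='r': occ=0, LF[1]=C('r')+0=10+0=10
L[2]='m': occ=0, LF[2]=C('m')+0=7+0=7
L[3]='n': occ=0, LF[3]=C('n')+0=9+0=9
L[4]='c': occ=0, LF[4]=C('c')+0=3+0=3
L[5]='m': occ=1, LF[5]=C('m')+1=7+1=8
L[6]='r': occ=1, LF[6]=C('r')+1=10+1=11
L[7]='e': occ=1, LF[7]=C('e')+1=4+1=5
L[8]='e': occ=2, LF[8]=C('e')+2=4+2=6
L[9]='a': occ=0, LF[9]=C('a')+0=1+0=1
L[10]='b': occ=0, LF[10]=C('b')+0=2+0=2
L[11]='$': occ=0, LF[11]=C('$')+0=0+0=0

Answer: 4 10 7 9 3 8 11 5 6 1 2 0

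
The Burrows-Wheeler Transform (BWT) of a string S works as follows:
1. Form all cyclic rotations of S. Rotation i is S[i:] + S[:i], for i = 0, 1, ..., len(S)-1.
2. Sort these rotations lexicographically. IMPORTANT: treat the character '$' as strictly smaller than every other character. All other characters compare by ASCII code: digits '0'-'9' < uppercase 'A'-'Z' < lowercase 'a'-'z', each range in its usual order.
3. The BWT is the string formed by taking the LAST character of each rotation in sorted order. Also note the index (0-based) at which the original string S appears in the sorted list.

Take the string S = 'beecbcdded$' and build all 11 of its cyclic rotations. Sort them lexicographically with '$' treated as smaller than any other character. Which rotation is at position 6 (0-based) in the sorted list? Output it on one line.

All 11 rotations (rotation i = S[i:]+S[:i]):
  rot[0] = beecbcdded$
  rot[1] = eecbcdded$b
  rot[2] = ecbcdded$be
  rot[3] = cbcdded$bee
  rot[4] = bcdded$beec
  rot[5] = cdded$beecb
  rot[6] = dded$beecbc
  rot[7] = ded$beecbcd
  rot[8] = ed$beecbcdd
  rot[9] = d$beecbcdde
  rot[10] = $beecbcdded
Sorted (with $ < everything):
  sorted[0] = $beecbcdded
  sorted[1] = bcdded$beec
  sorted[2] = beecbcdded$
  sorted[3] = cbcdded$bee
  sorted[4] = cdded$beecb
  sorted[5] = d$beecbcdde
  sorted[6] = dded$beecbc
  sorted[7] = ded$beecbcd
  sorted[8] = ecbcdded$be
  sorted[9] = ed$beecbcdd
  sorted[10] = eecbcdded$b
sorted[6] = dded$beecbc

Answer: dded$beecbc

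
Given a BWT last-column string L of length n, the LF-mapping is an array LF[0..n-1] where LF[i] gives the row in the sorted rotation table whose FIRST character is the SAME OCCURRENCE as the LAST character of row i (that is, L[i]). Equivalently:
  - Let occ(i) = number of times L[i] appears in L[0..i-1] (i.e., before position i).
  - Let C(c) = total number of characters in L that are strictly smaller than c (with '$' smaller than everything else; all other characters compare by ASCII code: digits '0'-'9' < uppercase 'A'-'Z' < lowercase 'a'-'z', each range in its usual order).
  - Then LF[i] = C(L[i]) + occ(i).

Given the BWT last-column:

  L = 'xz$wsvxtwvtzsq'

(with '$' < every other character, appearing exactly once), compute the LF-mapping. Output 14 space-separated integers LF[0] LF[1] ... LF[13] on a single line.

Char counts: '$':1, 'q':1, 's':2, 't':2, 'v':2, 'w':2, 'x':2, 'z':2
C (first-col start): C('$')=0, C('q')=1, C('s')=2, C('t')=4, C('v')=6, C('w')=8, C('x')=10, C('z')=12
L[0]='x': occ=0, LF[0]=C('x')+0=10+0=10
L[1]='z': occ=0, LF[1]=C('z')+0=12+0=12
L[2]='$': occ=0, LF[2]=C('$')+0=0+0=0
L[3]='w': occ=0, LF[3]=C('w')+0=8+0=8
L[4]='s': occ=0, LF[4]=C('s')+0=2+0=2
L[5]='v': occ=0, LF[5]=C('v')+0=6+0=6
L[6]='x': occ=1, LF[6]=C('x')+1=10+1=11
L[7]='t': occ=0, LF[7]=C('t')+0=4+0=4
L[8]='w': occ=1, LF[8]=C('w')+1=8+1=9
L[9]='v': occ=1, LF[9]=C('v')+1=6+1=7
L[10]='t': occ=1, LF[10]=C('t')+1=4+1=5
L[11]='z': occ=1, LF[11]=C('z')+1=12+1=13
L[12]='s': occ=1, LF[12]=C('s')+1=2+1=3
L[13]='q': occ=0, LF[13]=C('q')+0=1+0=1

Answer: 10 12 0 8 2 6 11 4 9 7 5 13 3 1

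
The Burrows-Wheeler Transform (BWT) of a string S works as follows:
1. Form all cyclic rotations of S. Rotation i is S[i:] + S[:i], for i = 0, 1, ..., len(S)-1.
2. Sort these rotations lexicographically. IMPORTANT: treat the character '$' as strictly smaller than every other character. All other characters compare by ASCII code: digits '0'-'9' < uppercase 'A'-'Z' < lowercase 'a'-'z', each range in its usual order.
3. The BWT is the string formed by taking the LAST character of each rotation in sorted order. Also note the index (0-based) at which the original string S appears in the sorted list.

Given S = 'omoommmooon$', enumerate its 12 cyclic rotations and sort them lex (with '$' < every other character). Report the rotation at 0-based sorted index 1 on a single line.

Answer: mmmooon$omoo

Derivation:
All 12 rotations (rotation i = S[i:]+S[:i]):
  rot[0] = omoommmooon$
  rot[1] = moommmooon$o
  rot[2] = oommmooon$om
  rot[3] = ommmooon$omo
  rot[4] = mmmooon$omoo
  rot[5] = mmooon$omoom
  rot[6] = mooon$omoomm
  rot[7] = ooon$omoommm
  rot[8] = oon$omoommmo
  rot[9] = on$omoommmoo
  rot[10] = n$omoommmooo
  rot[11] = $omoommmooon
Sorted (with $ < everything):
  sorted[0] = $omoommmooon
  sorted[1] = mmmooon$omoo
  sorted[2] = mmooon$omoom
  sorted[3] = moommmooon$o
  sorted[4] = mooon$omoomm
  sorted[5] = n$omoommmooo
  sorted[6] = ommmooon$omo
  sorted[7] = omoommmooon$
  sorted[8] = on$omoommmoo
  sorted[9] = oommmooon$om
  sorted[10] = oon$omoommmo
  sorted[11] = ooon$omoommm
sorted[1] = mmmooon$omoo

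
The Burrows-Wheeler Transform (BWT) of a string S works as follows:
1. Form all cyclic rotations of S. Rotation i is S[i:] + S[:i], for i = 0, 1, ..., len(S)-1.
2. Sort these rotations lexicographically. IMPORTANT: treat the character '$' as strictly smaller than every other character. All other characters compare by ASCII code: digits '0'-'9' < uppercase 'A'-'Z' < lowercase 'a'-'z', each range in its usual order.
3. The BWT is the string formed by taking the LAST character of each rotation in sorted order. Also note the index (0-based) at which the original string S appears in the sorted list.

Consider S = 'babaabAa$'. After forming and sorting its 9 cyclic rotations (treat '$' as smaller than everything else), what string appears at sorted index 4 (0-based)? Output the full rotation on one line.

All 9 rotations (rotation i = S[i:]+S[:i]):
  rot[0] = babaabAa$
  rot[1] = abaabAa$b
  rot[2] = baabAa$ba
  rot[3] = aabAa$bab
  rot[4] = abAa$baba
  rot[5] = bAa$babaa
  rot[6] = Aa$babaab
  rot[7] = a$babaabA
  rot[8] = $babaabAa
Sorted (with $ < everything):
  sorted[0] = $babaabAa
  sorted[1] = Aa$babaab
  sorted[2] = a$babaabA
  sorted[3] = aabAa$bab
  sorted[4] = abAa$baba
  sorted[5] = abaabAa$b
  sorted[6] = bAa$babaa
  sorted[7] = baabAa$ba
  sorted[8] = babaabAa$
sorted[4] = abAa$baba

Answer: abAa$baba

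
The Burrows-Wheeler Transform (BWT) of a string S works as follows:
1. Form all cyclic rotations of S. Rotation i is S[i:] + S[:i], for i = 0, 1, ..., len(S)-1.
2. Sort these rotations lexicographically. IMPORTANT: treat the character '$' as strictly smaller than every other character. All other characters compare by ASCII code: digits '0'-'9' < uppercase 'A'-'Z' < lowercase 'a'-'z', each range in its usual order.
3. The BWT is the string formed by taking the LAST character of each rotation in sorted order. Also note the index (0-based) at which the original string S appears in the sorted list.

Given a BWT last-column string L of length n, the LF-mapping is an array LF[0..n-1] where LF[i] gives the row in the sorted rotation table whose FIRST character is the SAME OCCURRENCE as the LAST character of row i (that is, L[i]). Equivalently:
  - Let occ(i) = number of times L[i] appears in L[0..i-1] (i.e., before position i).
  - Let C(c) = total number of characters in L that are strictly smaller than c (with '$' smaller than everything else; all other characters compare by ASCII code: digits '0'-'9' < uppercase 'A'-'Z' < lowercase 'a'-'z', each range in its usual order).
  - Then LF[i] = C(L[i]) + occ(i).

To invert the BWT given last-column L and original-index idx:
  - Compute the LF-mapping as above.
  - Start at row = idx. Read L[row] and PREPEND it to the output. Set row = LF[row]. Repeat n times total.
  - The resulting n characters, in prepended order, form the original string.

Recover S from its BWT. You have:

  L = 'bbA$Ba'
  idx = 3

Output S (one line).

LF mapping: 4 5 1 0 2 3
Walk LF starting at row 3, prepending L[row]:
  step 1: row=3, L[3]='$', prepend. Next row=LF[3]=0
  step 2: row=0, L[0]='b', prepend. Next row=LF[0]=4
  step 3: row=4, L[4]='B', prepend. Next row=LF[4]=2
  step 4: row=2, L[2]='A', prepend. Next row=LF[2]=1
  step 5: row=1, L[1]='b', prepend. Next row=LF[1]=5
  step 6: row=5, L[5]='a', prepend. Next row=LF[5]=3
Reversed output: abABb$

Answer: abABb$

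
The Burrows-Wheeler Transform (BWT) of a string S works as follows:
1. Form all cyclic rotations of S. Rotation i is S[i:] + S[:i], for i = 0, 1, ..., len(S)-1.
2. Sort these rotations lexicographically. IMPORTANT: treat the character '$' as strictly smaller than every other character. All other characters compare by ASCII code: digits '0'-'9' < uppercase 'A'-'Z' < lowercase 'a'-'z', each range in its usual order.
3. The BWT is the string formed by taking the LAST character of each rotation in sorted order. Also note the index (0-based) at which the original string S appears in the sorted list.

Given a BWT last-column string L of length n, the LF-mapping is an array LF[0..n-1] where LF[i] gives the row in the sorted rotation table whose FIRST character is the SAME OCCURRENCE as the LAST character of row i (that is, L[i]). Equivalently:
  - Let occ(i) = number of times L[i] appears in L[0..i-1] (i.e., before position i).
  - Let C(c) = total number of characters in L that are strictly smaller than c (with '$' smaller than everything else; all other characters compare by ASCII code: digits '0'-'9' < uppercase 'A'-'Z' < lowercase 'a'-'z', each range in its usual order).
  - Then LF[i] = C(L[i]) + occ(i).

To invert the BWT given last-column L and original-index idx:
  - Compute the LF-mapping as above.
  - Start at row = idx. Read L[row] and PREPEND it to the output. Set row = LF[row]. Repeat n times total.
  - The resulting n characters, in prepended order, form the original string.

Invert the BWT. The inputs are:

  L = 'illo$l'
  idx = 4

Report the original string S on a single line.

Answer: lolli$

Derivation:
LF mapping: 1 2 3 5 0 4
Walk LF starting at row 4, prepending L[row]:
  step 1: row=4, L[4]='$', prepend. Next row=LF[4]=0
  step 2: row=0, L[0]='i', prepend. Next row=LF[0]=1
  step 3: row=1, L[1]='l', prepend. Next row=LF[1]=2
  step 4: row=2, L[2]='l', prepend. Next row=LF[2]=3
  step 5: row=3, L[3]='o', prepend. Next row=LF[3]=5
  step 6: row=5, L[5]='l', prepend. Next row=LF[5]=4
Reversed output: lolli$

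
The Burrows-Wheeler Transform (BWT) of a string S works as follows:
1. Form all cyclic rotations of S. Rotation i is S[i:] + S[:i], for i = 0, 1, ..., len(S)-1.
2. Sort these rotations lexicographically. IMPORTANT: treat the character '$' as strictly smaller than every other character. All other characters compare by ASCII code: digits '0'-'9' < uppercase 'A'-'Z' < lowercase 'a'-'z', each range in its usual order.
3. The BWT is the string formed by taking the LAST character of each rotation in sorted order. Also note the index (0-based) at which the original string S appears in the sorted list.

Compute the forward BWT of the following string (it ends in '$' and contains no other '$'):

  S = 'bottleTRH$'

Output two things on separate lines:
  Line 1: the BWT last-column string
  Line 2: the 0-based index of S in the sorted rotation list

Answer: HRTe$ltbto
4

Derivation:
All 10 rotations (rotation i = S[i:]+S[:i]):
  rot[0] = bottleTRH$
  rot[1] = ottleTRH$b
  rot[2] = ttleTRH$bo
  rot[3] = tleTRH$bot
  rot[4] = leTRH$bott
  rot[5] = eTRH$bottl
  rot[6] = TRH$bottle
  rot[7] = RH$bottleT
  rot[8] = H$bottleTR
  rot[9] = $bottleTRH
Sorted (with $ < everything):
  sorted[0] = $bottleTRH  (last char: 'H')
  sorted[1] = H$bottleTR  (last char: 'R')
  sorted[2] = RH$bottleT  (last char: 'T')
  sorted[3] = TRH$bottle  (last char: 'e')
  sorted[4] = bottleTRH$  (last char: '$')
  sorted[5] = eTRH$bottl  (last char: 'l')
  sorted[6] = leTRH$bott  (last char: 't')
  sorted[7] = ottleTRH$b  (last char: 'b')
  sorted[8] = tleTRH$bot  (last char: 't')
  sorted[9] = ttleTRH$bo  (last char: 'o')
Last column: HRTe$ltbto
Original string S is at sorted index 4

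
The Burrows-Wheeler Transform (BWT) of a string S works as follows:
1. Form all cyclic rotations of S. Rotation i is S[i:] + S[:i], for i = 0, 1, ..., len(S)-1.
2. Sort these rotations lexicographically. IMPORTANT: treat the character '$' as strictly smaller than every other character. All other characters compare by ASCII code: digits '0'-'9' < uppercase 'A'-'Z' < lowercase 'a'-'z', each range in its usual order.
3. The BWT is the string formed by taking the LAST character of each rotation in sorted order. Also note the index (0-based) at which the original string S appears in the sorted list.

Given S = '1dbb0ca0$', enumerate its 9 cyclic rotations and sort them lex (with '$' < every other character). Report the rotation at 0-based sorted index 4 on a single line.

Answer: a0$1dbb0c

Derivation:
All 9 rotations (rotation i = S[i:]+S[:i]):
  rot[0] = 1dbb0ca0$
  rot[1] = dbb0ca0$1
  rot[2] = bb0ca0$1d
  rot[3] = b0ca0$1db
  rot[4] = 0ca0$1dbb
  rot[5] = ca0$1dbb0
  rot[6] = a0$1dbb0c
  rot[7] = 0$1dbb0ca
  rot[8] = $1dbb0ca0
Sorted (with $ < everything):
  sorted[0] = $1dbb0ca0
  sorted[1] = 0$1dbb0ca
  sorted[2] = 0ca0$1dbb
  sorted[3] = 1dbb0ca0$
  sorted[4] = a0$1dbb0c
  sorted[5] = b0ca0$1db
  sorted[6] = bb0ca0$1d
  sorted[7] = ca0$1dbb0
  sorted[8] = dbb0ca0$1
sorted[4] = a0$1dbb0c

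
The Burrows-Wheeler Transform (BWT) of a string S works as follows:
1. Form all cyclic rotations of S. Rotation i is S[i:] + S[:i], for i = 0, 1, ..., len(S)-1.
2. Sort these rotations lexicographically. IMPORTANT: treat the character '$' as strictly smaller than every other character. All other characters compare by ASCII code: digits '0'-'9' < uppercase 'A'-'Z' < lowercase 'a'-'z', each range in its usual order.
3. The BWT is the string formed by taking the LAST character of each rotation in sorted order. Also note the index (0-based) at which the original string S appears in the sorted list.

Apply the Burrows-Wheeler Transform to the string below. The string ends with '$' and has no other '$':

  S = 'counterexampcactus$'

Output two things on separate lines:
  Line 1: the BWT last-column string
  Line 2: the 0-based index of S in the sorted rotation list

All 19 rotations (rotation i = S[i:]+S[:i]):
  rot[0] = counterexampcactus$
  rot[1] = ounterexampcactus$c
  rot[2] = unterexampcactus$co
  rot[3] = nterexampcactus$cou
  rot[4] = terexampcactus$coun
  rot[5] = erexampcactus$count
  rot[6] = rexampcactus$counte
  rot[7] = exampcactus$counter
  rot[8] = xampcactus$countere
  rot[9] = ampcactus$counterex
  rot[10] = mpcactus$counterexa
  rot[11] = pcactus$counterexam
  rot[12] = cactus$counterexamp
  rot[13] = actus$counterexampc
  rot[14] = ctus$counterexampca
  rot[15] = tus$counterexampcac
  rot[16] = us$counterexampcact
  rot[17] = s$counterexampcactu
  rot[18] = $counterexampcactus
Sorted (with $ < everything):
  sorted[0] = $counterexampcactus  (last char: 's')
  sorted[1] = actus$counterexampc  (last char: 'c')
  sorted[2] = ampcactus$counterex  (last char: 'x')
  sorted[3] = cactus$counterexamp  (last char: 'p')
  sorted[4] = counterexampcactus$  (last char: '$')
  sorted[5] = ctus$counterexampca  (last char: 'a')
  sorted[6] = erexampcactus$count  (last char: 't')
  sorted[7] = exampcactus$counter  (last char: 'r')
  sorted[8] = mpcactus$counterexa  (last char: 'a')
  sorted[9] = nterexampcactus$cou  (last char: 'u')
  sorted[10] = ounterexampcactus$c  (last char: 'c')
  sorted[11] = pcactus$counterexam  (last char: 'm')
  sorted[12] = rexampcactus$counte  (last char: 'e')
  sorted[13] = s$counterexampcactu  (last char: 'u')
  sorted[14] = terexampcactus$coun  (last char: 'n')
  sorted[15] = tus$counterexampcac  (last char: 'c')
  sorted[16] = unterexampcactus$co  (last char: 'o')
  sorted[17] = us$counterexampcact  (last char: 't')
  sorted[18] = xampcactus$countere  (last char: 'e')
Last column: scxp$atraucmeuncote
Original string S is at sorted index 4

Answer: scxp$atraucmeuncote
4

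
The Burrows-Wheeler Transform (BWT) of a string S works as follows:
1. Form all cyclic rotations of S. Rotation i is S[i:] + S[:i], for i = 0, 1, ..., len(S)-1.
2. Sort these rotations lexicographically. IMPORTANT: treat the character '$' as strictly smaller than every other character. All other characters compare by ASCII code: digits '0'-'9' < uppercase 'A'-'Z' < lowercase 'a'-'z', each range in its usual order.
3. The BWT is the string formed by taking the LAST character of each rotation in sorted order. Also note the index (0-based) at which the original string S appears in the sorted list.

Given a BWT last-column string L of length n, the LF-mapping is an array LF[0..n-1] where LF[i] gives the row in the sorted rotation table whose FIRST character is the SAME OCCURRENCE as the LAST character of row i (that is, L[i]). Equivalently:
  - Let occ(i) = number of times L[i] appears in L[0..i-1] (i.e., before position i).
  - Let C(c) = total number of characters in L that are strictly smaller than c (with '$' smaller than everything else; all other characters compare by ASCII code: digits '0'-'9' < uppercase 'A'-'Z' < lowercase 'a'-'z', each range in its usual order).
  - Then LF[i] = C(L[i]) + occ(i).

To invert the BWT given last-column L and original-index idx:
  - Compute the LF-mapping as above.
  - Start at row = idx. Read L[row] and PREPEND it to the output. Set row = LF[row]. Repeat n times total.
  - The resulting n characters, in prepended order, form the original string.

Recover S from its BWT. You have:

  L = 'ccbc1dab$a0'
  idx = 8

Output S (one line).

Answer: c0db1acabc$

Derivation:
LF mapping: 7 8 5 9 2 10 3 6 0 4 1
Walk LF starting at row 8, prepending L[row]:
  step 1: row=8, L[8]='$', prepend. Next row=LF[8]=0
  step 2: row=0, L[0]='c', prepend. Next row=LF[0]=7
  step 3: row=7, L[7]='b', prepend. Next row=LF[7]=6
  step 4: row=6, L[6]='a', prepend. Next row=LF[6]=3
  step 5: row=3, L[3]='c', prepend. Next row=LF[3]=9
  step 6: row=9, L[9]='a', prepend. Next row=LF[9]=4
  step 7: row=4, L[4]='1', prepend. Next row=LF[4]=2
  step 8: row=2, L[2]='b', prepend. Next row=LF[2]=5
  step 9: row=5, L[5]='d', prepend. Next row=LF[5]=10
  step 10: row=10, L[10]='0', prepend. Next row=LF[10]=1
  step 11: row=1, L[1]='c', prepend. Next row=LF[1]=8
Reversed output: c0db1acabc$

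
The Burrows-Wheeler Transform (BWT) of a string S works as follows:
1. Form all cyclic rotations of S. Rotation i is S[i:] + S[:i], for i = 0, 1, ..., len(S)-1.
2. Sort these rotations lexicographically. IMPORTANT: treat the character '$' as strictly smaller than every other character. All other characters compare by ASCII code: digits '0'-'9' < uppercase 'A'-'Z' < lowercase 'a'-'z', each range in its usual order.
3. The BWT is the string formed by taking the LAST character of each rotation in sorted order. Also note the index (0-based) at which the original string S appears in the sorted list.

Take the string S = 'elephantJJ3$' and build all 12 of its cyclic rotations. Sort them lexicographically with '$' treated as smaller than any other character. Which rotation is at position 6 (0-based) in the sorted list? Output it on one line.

All 12 rotations (rotation i = S[i:]+S[:i]):
  rot[0] = elephantJJ3$
  rot[1] = lephantJJ3$e
  rot[2] = ephantJJ3$el
  rot[3] = phantJJ3$ele
  rot[4] = hantJJ3$elep
  rot[5] = antJJ3$eleph
  rot[6] = ntJJ3$elepha
  rot[7] = tJJ3$elephan
  rot[8] = JJ3$elephant
  rot[9] = J3$elephantJ
  rot[10] = 3$elephantJJ
  rot[11] = $elephantJJ3
Sorted (with $ < everything):
  sorted[0] = $elephantJJ3
  sorted[1] = 3$elephantJJ
  sorted[2] = J3$elephantJ
  sorted[3] = JJ3$elephant
  sorted[4] = antJJ3$eleph
  sorted[5] = elephantJJ3$
  sorted[6] = ephantJJ3$el
  sorted[7] = hantJJ3$elep
  sorted[8] = lephantJJ3$e
  sorted[9] = ntJJ3$elepha
  sorted[10] = phantJJ3$ele
  sorted[11] = tJJ3$elephan
sorted[6] = ephantJJ3$el

Answer: ephantJJ3$el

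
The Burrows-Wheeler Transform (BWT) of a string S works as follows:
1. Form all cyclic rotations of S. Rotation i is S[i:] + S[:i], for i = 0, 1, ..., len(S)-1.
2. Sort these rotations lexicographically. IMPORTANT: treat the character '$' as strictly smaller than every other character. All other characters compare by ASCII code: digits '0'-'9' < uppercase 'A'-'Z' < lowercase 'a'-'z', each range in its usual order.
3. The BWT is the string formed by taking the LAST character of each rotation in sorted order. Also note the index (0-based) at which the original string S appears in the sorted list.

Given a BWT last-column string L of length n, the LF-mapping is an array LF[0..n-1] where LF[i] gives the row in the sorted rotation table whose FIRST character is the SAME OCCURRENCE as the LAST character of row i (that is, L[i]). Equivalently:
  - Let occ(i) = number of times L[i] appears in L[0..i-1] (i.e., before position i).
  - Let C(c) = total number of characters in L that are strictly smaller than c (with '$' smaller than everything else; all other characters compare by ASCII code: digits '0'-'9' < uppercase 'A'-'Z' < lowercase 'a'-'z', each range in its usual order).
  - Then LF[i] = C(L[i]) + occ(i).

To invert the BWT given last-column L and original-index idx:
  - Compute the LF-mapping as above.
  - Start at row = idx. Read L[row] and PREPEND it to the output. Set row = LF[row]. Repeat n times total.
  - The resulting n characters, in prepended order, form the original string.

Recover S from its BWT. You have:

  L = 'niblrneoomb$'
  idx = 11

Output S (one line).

Answer: ribbonlemon$

Derivation:
LF mapping: 7 4 1 5 11 8 3 9 10 6 2 0
Walk LF starting at row 11, prepending L[row]:
  step 1: row=11, L[11]='$', prepend. Next row=LF[11]=0
  step 2: row=0, L[0]='n', prepend. Next row=LF[0]=7
  step 3: row=7, L[7]='o', prepend. Next row=LF[7]=9
  step 4: row=9, L[9]='m', prepend. Next row=LF[9]=6
  step 5: row=6, L[6]='e', prepend. Next row=LF[6]=3
  step 6: row=3, L[3]='l', prepend. Next row=LF[3]=5
  step 7: row=5, L[5]='n', prepend. Next row=LF[5]=8
  step 8: row=8, L[8]='o', prepend. Next row=LF[8]=10
  step 9: row=10, L[10]='b', prepend. Next row=LF[10]=2
  step 10: row=2, L[2]='b', prepend. Next row=LF[2]=1
  step 11: row=1, L[1]='i', prepend. Next row=LF[1]=4
  step 12: row=4, L[4]='r', prepend. Next row=LF[4]=11
Reversed output: ribbonlemon$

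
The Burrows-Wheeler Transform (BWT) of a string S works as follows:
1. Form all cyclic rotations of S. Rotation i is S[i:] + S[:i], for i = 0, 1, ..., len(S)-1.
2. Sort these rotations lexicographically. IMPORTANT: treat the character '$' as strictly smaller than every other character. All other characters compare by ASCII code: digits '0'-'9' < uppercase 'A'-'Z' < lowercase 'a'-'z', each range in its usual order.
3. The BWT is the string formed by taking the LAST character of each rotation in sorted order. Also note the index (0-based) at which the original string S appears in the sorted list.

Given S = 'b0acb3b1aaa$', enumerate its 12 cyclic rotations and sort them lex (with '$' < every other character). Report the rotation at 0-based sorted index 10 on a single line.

All 12 rotations (rotation i = S[i:]+S[:i]):
  rot[0] = b0acb3b1aaa$
  rot[1] = 0acb3b1aaa$b
  rot[2] = acb3b1aaa$b0
  rot[3] = cb3b1aaa$b0a
  rot[4] = b3b1aaa$b0ac
  rot[5] = 3b1aaa$b0acb
  rot[6] = b1aaa$b0acb3
  rot[7] = 1aaa$b0acb3b
  rot[8] = aaa$b0acb3b1
  rot[9] = aa$b0acb3b1a
  rot[10] = a$b0acb3b1aa
  rot[11] = $b0acb3b1aaa
Sorted (with $ < everything):
  sorted[0] = $b0acb3b1aaa
  sorted[1] = 0acb3b1aaa$b
  sorted[2] = 1aaa$b0acb3b
  sorted[3] = 3b1aaa$b0acb
  sorted[4] = a$b0acb3b1aa
  sorted[5] = aa$b0acb3b1a
  sorted[6] = aaa$b0acb3b1
  sorted[7] = acb3b1aaa$b0
  sorted[8] = b0acb3b1aaa$
  sorted[9] = b1aaa$b0acb3
  sorted[10] = b3b1aaa$b0ac
  sorted[11] = cb3b1aaa$b0a
sorted[10] = b3b1aaa$b0ac

Answer: b3b1aaa$b0ac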